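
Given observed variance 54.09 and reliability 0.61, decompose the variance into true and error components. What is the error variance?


var_true = rxx * var_obs = 0.61 * 54.09 = 32.9949
var_error = var_obs - var_true
var_error = 54.09 - 32.9949
var_error = 21.0951

21.0951


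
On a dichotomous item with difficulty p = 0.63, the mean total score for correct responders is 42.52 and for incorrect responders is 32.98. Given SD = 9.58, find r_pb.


q = 1 - p = 0.37
rpb = ((M1 - M0) / SD) * sqrt(p * q)
rpb = ((42.52 - 32.98) / 9.58) * sqrt(0.63 * 0.37)
rpb = 0.4808

0.4808


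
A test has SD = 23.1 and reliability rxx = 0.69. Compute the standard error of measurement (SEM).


SEM = SD * sqrt(1 - rxx)
SEM = 23.1 * sqrt(1 - 0.69)
SEM = 23.1 * sqrt(0.31) = 23.1 * 0.556776
SEM = 12.8615

12.8615


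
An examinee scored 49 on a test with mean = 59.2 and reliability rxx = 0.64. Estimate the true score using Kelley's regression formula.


T_est = rxx * X + (1 - rxx) * mean
T_est = 0.64 * 49 + 0.36 * 59.2
T_est = 31.36 + 21.312
T_est = 52.672

52.672


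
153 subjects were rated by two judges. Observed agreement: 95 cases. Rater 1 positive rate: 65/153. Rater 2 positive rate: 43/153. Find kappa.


P_o = 95/153 = 0.620915
P_e = (65*43 + 88*110) / 23409 = 0.532915
kappa = (P_o - P_e) / (1 - P_e)
kappa = (0.620915 - 0.532915) / (1 - 0.532915)
kappa = 0.1884

0.1884


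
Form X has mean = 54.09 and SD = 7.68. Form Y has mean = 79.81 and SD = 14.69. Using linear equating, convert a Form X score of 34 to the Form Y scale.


slope = SD_Y / SD_X = 14.69 / 7.68 ~ 1.9128
intercept = mean_Y - slope * mean_X = 79.81 - (14.69 / 7.68) * 54.09 ~ -23.6512
Y = slope * X + intercept. To avoid rounding drift from the rounded slope/intercept, evaluate the equivalent form Y = mean_Y + SD_Y * (X - mean_X) / SD_X at full precision:
Y = 79.81 + 14.69 * (34 - 54.09) / 7.68
Y = 79.81 - 14.69 * 20.09 / 7.68
Y = 79.81 - 295.1221 / 7.68
Y = 79.81 - 38.4274
Y = 41.3826

41.3826


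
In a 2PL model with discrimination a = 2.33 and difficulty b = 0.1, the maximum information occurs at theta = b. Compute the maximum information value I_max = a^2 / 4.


For 2PL, max info at theta = b = 0.1
I_max = a^2 / 4 = 2.33^2 / 4
= 5.4289 / 4
I_max = 1.3572

1.3572


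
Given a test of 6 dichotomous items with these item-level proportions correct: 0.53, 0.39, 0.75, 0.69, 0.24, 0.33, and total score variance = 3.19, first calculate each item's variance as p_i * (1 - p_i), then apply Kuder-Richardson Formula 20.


For each item, compute p_i * q_i:
  Item 1: 0.53 * 0.47 = 0.2491
  Item 2: 0.39 * 0.61 = 0.2379
  Item 3: 0.75 * 0.25 = 0.1875
  Item 4: 0.69 * 0.31 = 0.2139
  Item 5: 0.24 * 0.76 = 0.1824
  Item 6: 0.33 * 0.67 = 0.2211
Sum(p_i * q_i) = 0.2491 + 0.2379 + 0.1875 + 0.2139 + 0.1824 + 0.2211 = 1.2919
KR-20 = (k/(k-1)) * (1 - Sum(p_i*q_i) / Var_total)
= (6/5) * (1 - 1.2919/3.19)
= 1.2 * 0.595
KR-20 = 0.714

0.714


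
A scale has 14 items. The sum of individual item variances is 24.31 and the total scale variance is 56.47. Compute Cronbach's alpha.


alpha = (k/(k-1)) * (1 - sum(si^2)/s_total^2)
= (14/13) * (1 - 24.31/56.47)
alpha = 0.6133

0.6133


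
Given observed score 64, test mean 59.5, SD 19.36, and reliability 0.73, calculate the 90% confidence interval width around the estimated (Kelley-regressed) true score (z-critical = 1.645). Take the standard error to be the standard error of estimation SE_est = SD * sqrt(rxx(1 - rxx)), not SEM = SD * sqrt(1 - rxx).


True score estimate = 0.73*64 + 0.27*59.5 = 62.785
SE_est = SD * sqrt(rxx * (1 - rxx)) = 19.36 * sqrt(0.73 * 0.27) = 19.36 * sqrt(0.1971) = 8.595055
CI = T_est +/- z * SE_est, so width = 2 * z * SE_est = 2 * 1.645 * 8.595055
Width = 28.2777

28.2777


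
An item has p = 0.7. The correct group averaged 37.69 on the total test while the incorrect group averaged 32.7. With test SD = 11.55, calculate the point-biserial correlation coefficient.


q = 1 - p = 0.3
rpb = ((M1 - M0) / SD) * sqrt(p * q)
rpb = ((37.69 - 32.7) / 11.55) * sqrt(0.7 * 0.3)
rpb = 0.198

0.198


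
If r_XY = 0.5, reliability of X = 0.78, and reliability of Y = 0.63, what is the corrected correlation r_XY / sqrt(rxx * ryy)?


r_corrected = rxy / sqrt(rxx * ryy)
= 0.5 / sqrt(0.78 * 0.63)
= 0.5 / sqrt(0.4914)
= 0.5 / 0.700999
r_corrected = 0.7133

0.7133


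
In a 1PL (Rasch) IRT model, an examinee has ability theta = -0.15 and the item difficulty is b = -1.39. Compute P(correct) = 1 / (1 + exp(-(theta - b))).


theta - b = -0.15 - -1.39 = 1.24
exp(-(theta - b)) = exp(-1.24) = 0.2894
P = 1 / (1 + 0.2894)
P = 0.7756

0.7756


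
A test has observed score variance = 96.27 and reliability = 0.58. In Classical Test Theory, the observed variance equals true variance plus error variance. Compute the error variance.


var_true = rxx * var_obs = 0.58 * 96.27 = 55.8366
var_error = var_obs - var_true
var_error = 96.27 - 55.8366
var_error = 40.4334

40.4334


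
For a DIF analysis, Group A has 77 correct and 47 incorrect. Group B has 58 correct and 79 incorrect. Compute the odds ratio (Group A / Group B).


Odds_A = 77/47 = 1.6383
Odds_B = 58/79 = 0.7342
OR = Odds_A / Odds_B = 1.6383 / 0.7342
Exactly, OR = (77 * 79) / (47 * 58) = 6083 / 2726
OR = 2.2315

2.2315


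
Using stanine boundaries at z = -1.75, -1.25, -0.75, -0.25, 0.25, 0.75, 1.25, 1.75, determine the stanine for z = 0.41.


Stanine boundaries: [-1.75, -1.25, -0.75, -0.25, 0.25, 0.75, 1.25, 1.75]
z = 0.41
Check each boundary:
  z >= -1.75 -> could be stanine 2
  z >= -1.25 -> could be stanine 3
  z >= -0.75 -> could be stanine 4
  z >= -0.25 -> could be stanine 5
  z >= 0.25 -> could be stanine 6
  z < 0.75
  z < 1.25
  z < 1.75
Highest qualifying boundary gives stanine = 6

6


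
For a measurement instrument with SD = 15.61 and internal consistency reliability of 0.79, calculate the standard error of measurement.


SEM = SD * sqrt(1 - rxx)
SEM = 15.61 * sqrt(1 - 0.79)
SEM = 15.61 * sqrt(0.21) = 15.61 * 0.458258
SEM = 7.1534

7.1534


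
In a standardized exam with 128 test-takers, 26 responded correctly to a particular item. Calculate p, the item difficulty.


Item difficulty p = number correct / total examinees
p = 26 / 128
p = 0.2031

0.2031


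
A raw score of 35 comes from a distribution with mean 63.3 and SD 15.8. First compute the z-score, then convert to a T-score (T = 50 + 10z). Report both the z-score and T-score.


z = (X - mean) / SD = (35 - 63.3) / 15.8
z = -28.3 / 15.8
z = -1.7911
T-score = T = 50 + 10z
Carry z at full precision (z = -28.3 / 15.8) into the conversion:
T-score = 50 + 10 * (-28.3 / 15.8) = 50 + -283 / 15.8
T-score = 50 + -17.9114
T-score = 32.0886

32.0886


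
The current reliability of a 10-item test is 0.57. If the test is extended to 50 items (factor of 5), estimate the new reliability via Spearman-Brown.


r_new = (n * rxx) / (1 + (n-1) * rxx)
r_new = (5 * 0.57) / (1 + 4 * 0.57)
r_new = 2.85 / 3.28
r_new = 0.8689

0.8689


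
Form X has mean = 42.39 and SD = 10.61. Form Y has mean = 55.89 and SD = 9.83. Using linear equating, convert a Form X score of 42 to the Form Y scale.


slope = SD_Y / SD_X = 9.83 / 10.61 ~ 0.9265
intercept = mean_Y - slope * mean_X = 55.89 - (9.83 / 10.61) * 42.39 ~ 16.6163
Y = slope * X + intercept. To avoid rounding drift from the rounded slope/intercept, evaluate the equivalent form Y = mean_Y + SD_Y * (X - mean_X) / SD_X at full precision:
Y = 55.89 + 9.83 * (42 - 42.39) / 10.61
Y = 55.89 - 9.83 * 0.39 / 10.61
Y = 55.89 - 3.8337 / 10.61
Y = 55.89 - 0.3613
Y = 55.5287

55.5287


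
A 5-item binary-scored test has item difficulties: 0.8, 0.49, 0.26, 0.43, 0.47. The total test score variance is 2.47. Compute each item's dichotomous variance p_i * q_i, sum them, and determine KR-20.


For each item, compute p_i * q_i:
  Item 1: 0.8 * 0.2 = 0.16
  Item 2: 0.49 * 0.51 = 0.2499
  Item 3: 0.26 * 0.74 = 0.1924
  Item 4: 0.43 * 0.57 = 0.2451
  Item 5: 0.47 * 0.53 = 0.2491
Sum(p_i * q_i) = 0.16 + 0.2499 + 0.1924 + 0.2451 + 0.2491 = 1.0965
KR-20 = (k/(k-1)) * (1 - Sum(p_i*q_i) / Var_total)
= (5/4) * (1 - 1.0965/2.47)
= 1.25 * 0.5561
KR-20 = 0.6951

0.6951


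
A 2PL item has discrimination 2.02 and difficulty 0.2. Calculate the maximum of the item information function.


For 2PL, max info at theta = b = 0.2
I_max = a^2 / 4 = 2.02^2 / 4
= 4.0804 / 4
I_max = 1.0201

1.0201


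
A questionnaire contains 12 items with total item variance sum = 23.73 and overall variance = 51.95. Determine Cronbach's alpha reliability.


alpha = (k/(k-1)) * (1 - sum(si^2)/s_total^2)
= (12/11) * (1 - 23.73/51.95)
alpha = 0.5926

0.5926


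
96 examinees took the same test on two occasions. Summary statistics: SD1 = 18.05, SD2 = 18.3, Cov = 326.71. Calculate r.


r = cov(X,Y) / (SD_X * SD_Y)
r = 326.71 / (18.05 * 18.3)
r = 326.71 / 330.315
r = 0.9891

0.9891


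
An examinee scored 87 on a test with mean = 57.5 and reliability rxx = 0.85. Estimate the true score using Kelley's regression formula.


T_est = rxx * X + (1 - rxx) * mean
T_est = 0.85 * 87 + 0.15 * 57.5
T_est = 73.95 + 8.625
T_est = 82.575

82.575


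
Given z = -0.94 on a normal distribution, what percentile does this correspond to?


CDF(z) = 0.5 * (1 + erf(z/sqrt(2)))
erf(-0.6647) = -0.6528
CDF = 0.1736
Percentile rank = 0.1736 * 100 = 17.36

17.36


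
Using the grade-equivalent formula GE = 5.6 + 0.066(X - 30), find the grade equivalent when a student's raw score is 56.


raw - median = 56 - 30 = 26
slope * diff = 0.066 * 26 = 1.716
GE = 5.6 + 1.716
GE = 7.316

7.316


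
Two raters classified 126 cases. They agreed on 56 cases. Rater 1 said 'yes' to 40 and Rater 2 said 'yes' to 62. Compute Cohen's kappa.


P_o = 56/126 = 0.444444
P_e = (40*62 + 86*64) / 15876 = 0.502897
kappa = (P_o - P_e) / (1 - P_e)
kappa = (0.444444 - 0.502897) / (1 - 0.502897)
kappa = -0.1176

-0.1176


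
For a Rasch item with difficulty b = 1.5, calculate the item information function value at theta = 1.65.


P = 1/(1+exp(-(1.65-1.5))) = 0.5374
I = P*(1-P) = 0.5374 * 0.4626
I = 0.2486

0.2486


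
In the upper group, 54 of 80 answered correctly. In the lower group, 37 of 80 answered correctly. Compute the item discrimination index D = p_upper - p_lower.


p_upper = 54/80 = 0.675
p_lower = 37/80 = 0.4625
D = 0.675 - 0.4625 = 0.2125

0.2125


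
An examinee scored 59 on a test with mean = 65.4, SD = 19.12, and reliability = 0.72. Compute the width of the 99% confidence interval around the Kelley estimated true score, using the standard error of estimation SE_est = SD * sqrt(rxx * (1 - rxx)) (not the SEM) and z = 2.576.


True score estimate = 0.72*59 + 0.28*65.4 = 60.792
SE_est = SD * sqrt(rxx * (1 - rxx)) = 19.12 * sqrt(0.72 * 0.28) = 19.12 * sqrt(0.2016) = 8.584859
CI = T_est +/- z * SE_est, so width = 2 * z * SE_est = 2 * 2.576 * 8.584859
Width = 44.2292

44.2292


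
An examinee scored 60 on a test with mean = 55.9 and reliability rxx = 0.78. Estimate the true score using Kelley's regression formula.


T_est = rxx * X + (1 - rxx) * mean
T_est = 0.78 * 60 + 0.22 * 55.9
T_est = 46.8 + 12.298
T_est = 59.098

59.098


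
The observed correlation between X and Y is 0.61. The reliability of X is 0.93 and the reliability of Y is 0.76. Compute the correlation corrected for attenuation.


r_corrected = rxy / sqrt(rxx * ryy)
= 0.61 / sqrt(0.93 * 0.76)
= 0.61 / sqrt(0.7068)
= 0.61 / 0.840714
r_corrected = 0.7256

0.7256


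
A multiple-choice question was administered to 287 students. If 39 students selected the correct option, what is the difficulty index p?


Item difficulty p = number correct / total examinees
p = 39 / 287
p = 0.1359

0.1359


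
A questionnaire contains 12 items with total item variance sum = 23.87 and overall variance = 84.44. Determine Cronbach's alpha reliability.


alpha = (k/(k-1)) * (1 - sum(si^2)/s_total^2)
= (12/11) * (1 - 23.87/84.44)
alpha = 0.7825

0.7825


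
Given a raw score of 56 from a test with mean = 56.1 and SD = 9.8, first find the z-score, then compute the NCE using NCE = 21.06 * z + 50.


z = (X - mean) / SD = (56 - 56.1) / 9.8
z = -0.1 / 9.8
z = -0.0102
NCE = NCE = 21.06z + 50
Carry z at full precision (z = -0.1 / 9.8) into the conversion:
NCE = 21.06 * (-0.1 / 9.8) + 50 = -2.106 / 9.8 + 50
NCE = -0.2149 + 50
NCE = 49.7851

49.7851


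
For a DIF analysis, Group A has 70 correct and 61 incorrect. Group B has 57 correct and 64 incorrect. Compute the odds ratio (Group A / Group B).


Odds_A = 70/61 = 1.1475
Odds_B = 57/64 = 0.8906
OR = Odds_A / Odds_B = 1.1475 / 0.8906
Exactly, OR = (70 * 64) / (61 * 57) = 4480 / 3477
OR = 1.2885

1.2885


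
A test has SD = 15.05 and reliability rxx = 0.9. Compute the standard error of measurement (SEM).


SEM = SD * sqrt(1 - rxx)
SEM = 15.05 * sqrt(1 - 0.9)
SEM = 15.05 * sqrt(0.1) = 15.05 * 0.316228
SEM = 4.7592

4.7592


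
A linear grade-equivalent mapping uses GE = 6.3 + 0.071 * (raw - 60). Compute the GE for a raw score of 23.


raw - median = 23 - 60 = -37
slope * diff = 0.071 * -37 = -2.627
GE = 6.3 + -2.627
GE = 3.673

3.673


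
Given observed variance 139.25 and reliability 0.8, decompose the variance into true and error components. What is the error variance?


var_true = rxx * var_obs = 0.8 * 139.25 = 111.4
var_error = var_obs - var_true
var_error = 139.25 - 111.4
var_error = 27.85

27.85


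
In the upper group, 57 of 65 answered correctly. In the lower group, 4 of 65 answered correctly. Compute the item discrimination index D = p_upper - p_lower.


p_upper = 57/65 = 0.8769
p_lower = 4/65 = 0.0615
D = 0.8769 - 0.0615 = 0.8154

0.8154


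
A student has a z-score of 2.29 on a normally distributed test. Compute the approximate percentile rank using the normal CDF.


CDF(z) = 0.5 * (1 + erf(z/sqrt(2)))
erf(1.6193) = 0.978
CDF = 0.989
Percentile rank = 0.989 * 100 = 98.9

98.9


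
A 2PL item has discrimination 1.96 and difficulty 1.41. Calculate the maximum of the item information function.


For 2PL, max info at theta = b = 1.41
I_max = a^2 / 4 = 1.96^2 / 4
= 3.8416 / 4
I_max = 0.9604

0.9604


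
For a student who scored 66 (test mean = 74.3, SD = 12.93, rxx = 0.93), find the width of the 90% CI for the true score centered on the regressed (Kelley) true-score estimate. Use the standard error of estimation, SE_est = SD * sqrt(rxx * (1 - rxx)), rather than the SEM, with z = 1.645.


True score estimate = 0.93*66 + 0.07*74.3 = 66.581
SE_est = SD * sqrt(rxx * (1 - rxx)) = 12.93 * sqrt(0.93 * 0.07) = 12.93 * sqrt(0.0651) = 3.299051
CI = T_est +/- z * SE_est, so width = 2 * z * SE_est = 2 * 1.645 * 3.299051
Width = 10.8539

10.8539


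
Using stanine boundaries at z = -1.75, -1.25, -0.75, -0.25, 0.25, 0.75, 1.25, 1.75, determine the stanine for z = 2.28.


Stanine boundaries: [-1.75, -1.25, -0.75, -0.25, 0.25, 0.75, 1.25, 1.75]
z = 2.28
Check each boundary:
  z >= -1.75 -> could be stanine 2
  z >= -1.25 -> could be stanine 3
  z >= -0.75 -> could be stanine 4
  z >= -0.25 -> could be stanine 5
  z >= 0.25 -> could be stanine 6
  z >= 0.75 -> could be stanine 7
  z >= 1.25 -> could be stanine 8
  z >= 1.75 -> could be stanine 9
Highest qualifying boundary gives stanine = 9

9


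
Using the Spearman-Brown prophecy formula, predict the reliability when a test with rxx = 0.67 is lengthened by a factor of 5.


r_new = (n * rxx) / (1 + (n-1) * rxx)
r_new = (5 * 0.67) / (1 + 4 * 0.67)
r_new = 3.35 / 3.68
r_new = 0.9103

0.9103


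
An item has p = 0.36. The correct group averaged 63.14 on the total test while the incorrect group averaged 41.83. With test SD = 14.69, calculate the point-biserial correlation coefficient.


q = 1 - p = 0.64
rpb = ((M1 - M0) / SD) * sqrt(p * q)
rpb = ((63.14 - 41.83) / 14.69) * sqrt(0.36 * 0.64)
rpb = 0.6963

0.6963


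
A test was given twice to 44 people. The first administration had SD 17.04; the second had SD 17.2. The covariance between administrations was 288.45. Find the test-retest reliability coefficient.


r = cov(X,Y) / (SD_X * SD_Y)
r = 288.45 / (17.04 * 17.2)
r = 288.45 / 293.088
r = 0.9842

0.9842


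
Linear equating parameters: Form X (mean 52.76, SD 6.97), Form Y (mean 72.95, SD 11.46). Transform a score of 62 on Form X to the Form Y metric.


slope = SD_Y / SD_X = 11.46 / 6.97 ~ 1.6442
intercept = mean_Y - slope * mean_X = 72.95 - (11.46 / 6.97) * 52.76 ~ -13.7974
Y = slope * X + intercept. To avoid rounding drift from the rounded slope/intercept, evaluate the equivalent form Y = mean_Y + SD_Y * (X - mean_X) / SD_X at full precision:
Y = 72.95 + 11.46 * (62 - 52.76) / 6.97
Y = 72.95 + 11.46 * 9.24 / 6.97
Y = 72.95 + 105.8904 / 6.97
Y = 72.95 + 15.1923
Y = 88.1423

88.1423


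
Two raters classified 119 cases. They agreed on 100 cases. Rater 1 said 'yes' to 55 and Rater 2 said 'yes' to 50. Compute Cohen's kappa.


P_o = 100/119 = 0.840336
P_e = (55*50 + 64*69) / 14161 = 0.506038
kappa = (P_o - P_e) / (1 - P_e)
kappa = (0.840336 - 0.506038) / (1 - 0.506038)
kappa = 0.6768

0.6768


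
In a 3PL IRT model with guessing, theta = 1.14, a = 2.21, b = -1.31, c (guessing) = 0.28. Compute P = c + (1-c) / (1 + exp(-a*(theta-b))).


logit = 2.21*(1.14 - -1.31) = 5.4145
P* = 1/(1 + exp(-5.4145)) = 0.9956
P = 0.28 + (1 - 0.28) * 0.9956
P = 0.9968

0.9968


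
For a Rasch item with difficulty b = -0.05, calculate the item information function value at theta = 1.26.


P = 1/(1+exp(-(1.26--0.05))) = 0.7875
I = P*(1-P) = 0.7875 * 0.2125
I = 0.1673

0.1673


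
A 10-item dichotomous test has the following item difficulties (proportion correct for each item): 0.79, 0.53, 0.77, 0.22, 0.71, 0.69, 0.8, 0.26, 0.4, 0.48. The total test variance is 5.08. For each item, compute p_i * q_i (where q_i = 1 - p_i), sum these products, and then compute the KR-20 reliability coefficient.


For each item, compute p_i * q_i:
  Item 1: 0.79 * 0.21 = 0.1659
  Item 2: 0.53 * 0.47 = 0.2491
  Item 3: 0.77 * 0.23 = 0.1771
  Item 4: 0.22 * 0.78 = 0.1716
  Item 5: 0.71 * 0.29 = 0.2059
  Item 6: 0.69 * 0.31 = 0.2139
  Item 7: 0.8 * 0.2 = 0.16
  Item 8: 0.26 * 0.74 = 0.1924
  Item 9: 0.4 * 0.6 = 0.24
  Item 10: 0.48 * 0.52 = 0.2496
Sum(p_i * q_i) = 0.1659 + 0.2491 + 0.1771 + 0.1716 + 0.2059 + 0.2139 + 0.16 + 0.1924 + 0.24 + 0.2496 = 2.0255
KR-20 = (k/(k-1)) * (1 - Sum(p_i*q_i) / Var_total)
= (10/9) * (1 - 2.0255/5.08)
= 1.1111 * 0.6013
KR-20 = 0.6681

0.6681


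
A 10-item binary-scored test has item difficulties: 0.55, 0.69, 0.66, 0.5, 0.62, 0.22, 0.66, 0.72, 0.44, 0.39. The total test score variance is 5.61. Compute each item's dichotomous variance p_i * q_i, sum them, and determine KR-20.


For each item, compute p_i * q_i:
  Item 1: 0.55 * 0.45 = 0.2475
  Item 2: 0.69 * 0.31 = 0.2139
  Item 3: 0.66 * 0.34 = 0.2244
  Item 4: 0.5 * 0.5 = 0.25
  Item 5: 0.62 * 0.38 = 0.2356
  Item 6: 0.22 * 0.78 = 0.1716
  Item 7: 0.66 * 0.34 = 0.2244
  Item 8: 0.72 * 0.28 = 0.2016
  Item 9: 0.44 * 0.56 = 0.2464
  Item 10: 0.39 * 0.61 = 0.2379
Sum(p_i * q_i) = 0.2475 + 0.2139 + 0.2244 + 0.25 + 0.2356 + 0.1716 + 0.2244 + 0.2016 + 0.2464 + 0.2379 = 2.2533
KR-20 = (k/(k-1)) * (1 - Sum(p_i*q_i) / Var_total)
= (10/9) * (1 - 2.2533/5.61)
= 1.1111 * 0.5983
KR-20 = 0.6648

0.6648


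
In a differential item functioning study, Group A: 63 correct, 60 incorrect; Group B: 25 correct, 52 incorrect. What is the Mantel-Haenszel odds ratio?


Odds_A = 63/60 = 1.05
Odds_B = 25/52 = 0.4808
OR = Odds_A / Odds_B = 1.05 / 0.4808
Exactly, OR = (63 * 52) / (60 * 25) = 3276 / 1500
OR = 2.184

2.184


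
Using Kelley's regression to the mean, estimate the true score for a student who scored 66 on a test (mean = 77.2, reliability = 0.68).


T_est = rxx * X + (1 - rxx) * mean
T_est = 0.68 * 66 + 0.32 * 77.2
T_est = 44.88 + 24.704
T_est = 69.584

69.584


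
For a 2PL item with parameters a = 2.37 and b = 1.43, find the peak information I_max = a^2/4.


For 2PL, max info at theta = b = 1.43
I_max = a^2 / 4 = 2.37^2 / 4
= 5.6169 / 4
I_max = 1.4042

1.4042


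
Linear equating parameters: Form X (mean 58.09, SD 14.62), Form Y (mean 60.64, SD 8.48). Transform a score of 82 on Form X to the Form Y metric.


slope = SD_Y / SD_X = 8.48 / 14.62 ~ 0.58
intercept = mean_Y - slope * mean_X = 60.64 - (8.48 / 14.62) * 58.09 ~ 26.9462
Y = slope * X + intercept. To avoid rounding drift from the rounded slope/intercept, evaluate the equivalent form Y = mean_Y + SD_Y * (X - mean_X) / SD_X at full precision:
Y = 60.64 + 8.48 * (82 - 58.09) / 14.62
Y = 60.64 + 8.48 * 23.91 / 14.62
Y = 60.64 + 202.7568 / 14.62
Y = 60.64 + 13.8685
Y = 74.5085

74.5085


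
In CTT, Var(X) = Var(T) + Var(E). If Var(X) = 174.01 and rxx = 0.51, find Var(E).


var_true = rxx * var_obs = 0.51 * 174.01 = 88.7451
var_error = var_obs - var_true
var_error = 174.01 - 88.7451
var_error = 85.2649

85.2649


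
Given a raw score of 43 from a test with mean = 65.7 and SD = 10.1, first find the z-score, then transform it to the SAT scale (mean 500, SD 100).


z = (X - mean) / SD = (43 - 65.7) / 10.1
z = -22.7 / 10.1
z = -2.2475
SAT-scale = SAT = 500 + 100z
Carry z at full precision (z = -22.7 / 10.1) into the conversion:
SAT-scale = 500 + 100 * (-22.7 / 10.1) = 500 + -2270 / 10.1
SAT-scale = 500 + -224.7525
SAT-scale = 275.2475

275.2475


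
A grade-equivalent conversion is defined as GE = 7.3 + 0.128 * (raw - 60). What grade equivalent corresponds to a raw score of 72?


raw - median = 72 - 60 = 12
slope * diff = 0.128 * 12 = 1.536
GE = 7.3 + 1.536
GE = 8.836

8.836


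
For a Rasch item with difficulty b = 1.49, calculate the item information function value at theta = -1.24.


P = 1/(1+exp(-(-1.24-1.49))) = 0.0612
I = P*(1-P) = 0.0612 * 0.9388
I = 0.0575

0.0575


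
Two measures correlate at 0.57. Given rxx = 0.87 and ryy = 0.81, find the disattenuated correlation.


r_corrected = rxy / sqrt(rxx * ryy)
= 0.57 / sqrt(0.87 * 0.81)
= 0.57 / sqrt(0.7047)
= 0.57 / 0.839464
r_corrected = 0.679

0.679


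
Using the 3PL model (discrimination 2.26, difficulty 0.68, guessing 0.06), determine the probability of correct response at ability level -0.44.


logit = 2.26*(-0.44 - 0.68) = -2.5312
P* = 1/(1 + exp(--2.5312)) = 0.0737
P = 0.06 + (1 - 0.06) * 0.0737
P = 0.1293

0.1293


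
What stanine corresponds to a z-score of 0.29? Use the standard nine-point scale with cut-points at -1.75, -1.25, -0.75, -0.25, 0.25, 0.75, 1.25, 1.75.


Stanine boundaries: [-1.75, -1.25, -0.75, -0.25, 0.25, 0.75, 1.25, 1.75]
z = 0.29
Check each boundary:
  z >= -1.75 -> could be stanine 2
  z >= -1.25 -> could be stanine 3
  z >= -0.75 -> could be stanine 4
  z >= -0.25 -> could be stanine 5
  z >= 0.25 -> could be stanine 6
  z < 0.75
  z < 1.25
  z < 1.75
Highest qualifying boundary gives stanine = 6

6


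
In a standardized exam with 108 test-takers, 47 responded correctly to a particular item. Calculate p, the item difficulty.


Item difficulty p = number correct / total examinees
p = 47 / 108
p = 0.4352

0.4352


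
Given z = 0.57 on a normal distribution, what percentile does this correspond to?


CDF(z) = 0.5 * (1 + erf(z/sqrt(2)))
erf(0.4031) = 0.4313
CDF = 0.7157
Percentile rank = 0.7157 * 100 = 71.57

71.57


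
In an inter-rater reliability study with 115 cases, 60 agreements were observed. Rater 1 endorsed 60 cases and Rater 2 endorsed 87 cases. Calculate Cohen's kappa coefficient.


P_o = 60/115 = 0.521739
P_e = (60*87 + 55*28) / 13225 = 0.511153
kappa = (P_o - P_e) / (1 - P_e)
kappa = (0.521739 - 0.511153) / (1 - 0.511153)
kappa = 0.0217

0.0217


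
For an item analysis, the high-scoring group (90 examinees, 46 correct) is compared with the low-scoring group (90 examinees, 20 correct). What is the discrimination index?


p_upper = 46/90 = 0.5111
p_lower = 20/90 = 0.2222
D = 0.5111 - 0.2222 = 0.2889

0.2889


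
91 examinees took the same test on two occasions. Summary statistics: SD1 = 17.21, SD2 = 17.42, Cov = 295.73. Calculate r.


r = cov(X,Y) / (SD_X * SD_Y)
r = 295.73 / (17.21 * 17.42)
r = 295.73 / 299.7982
r = 0.9864

0.9864


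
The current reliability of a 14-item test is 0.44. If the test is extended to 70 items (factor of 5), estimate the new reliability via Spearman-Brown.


r_new = (n * rxx) / (1 + (n-1) * rxx)
r_new = (5 * 0.44) / (1 + 4 * 0.44)
r_new = 2.2 / 2.76
r_new = 0.7971

0.7971


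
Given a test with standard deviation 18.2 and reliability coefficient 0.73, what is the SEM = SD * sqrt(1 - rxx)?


SEM = SD * sqrt(1 - rxx)
SEM = 18.2 * sqrt(1 - 0.73)
SEM = 18.2 * sqrt(0.27) = 18.2 * 0.519615
SEM = 9.457

9.457


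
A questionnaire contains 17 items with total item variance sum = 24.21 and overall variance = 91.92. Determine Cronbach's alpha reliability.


alpha = (k/(k-1)) * (1 - sum(si^2)/s_total^2)
= (17/16) * (1 - 24.21/91.92)
alpha = 0.7827

0.7827


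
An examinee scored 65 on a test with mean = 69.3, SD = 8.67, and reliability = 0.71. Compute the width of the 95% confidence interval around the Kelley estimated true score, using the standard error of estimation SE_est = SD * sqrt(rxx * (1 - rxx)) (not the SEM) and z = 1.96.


True score estimate = 0.71*65 + 0.29*69.3 = 66.247
SE_est = SD * sqrt(rxx * (1 - rxx)) = 8.67 * sqrt(0.71 * 0.29) = 8.67 * sqrt(0.2059) = 3.934117
CI = T_est +/- z * SE_est, so width = 2 * z * SE_est = 2 * 1.96 * 3.934117
Width = 15.4217

15.4217


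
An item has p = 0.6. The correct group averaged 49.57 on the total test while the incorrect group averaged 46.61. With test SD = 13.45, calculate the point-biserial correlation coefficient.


q = 1 - p = 0.4
rpb = ((M1 - M0) / SD) * sqrt(p * q)
rpb = ((49.57 - 46.61) / 13.45) * sqrt(0.6 * 0.4)
rpb = 0.1078

0.1078


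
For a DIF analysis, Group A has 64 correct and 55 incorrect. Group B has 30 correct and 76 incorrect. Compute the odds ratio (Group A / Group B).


Odds_A = 64/55 = 1.1636
Odds_B = 30/76 = 0.3947
OR = Odds_A / Odds_B = 1.1636 / 0.3947
Exactly, OR = (64 * 76) / (55 * 30) = 4864 / 1650
OR = 2.9479

2.9479


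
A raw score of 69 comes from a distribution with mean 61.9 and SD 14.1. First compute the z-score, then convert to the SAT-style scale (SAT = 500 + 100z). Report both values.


z = (X - mean) / SD = (69 - 61.9) / 14.1
z = 7.1 / 14.1
z = 0.5035
SAT-scale = SAT = 500 + 100z
Carry z at full precision (z = 7.1 / 14.1) into the conversion:
SAT-scale = 500 + 100 * (7.1 / 14.1) = 500 + 710 / 14.1
SAT-scale = 500 + 50.3546
SAT-scale = 550.3546

550.3546


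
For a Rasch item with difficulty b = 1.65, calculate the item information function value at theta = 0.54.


P = 1/(1+exp(-(0.54-1.65))) = 0.2479
I = P*(1-P) = 0.2479 * 0.7521
I = 0.1864

0.1864


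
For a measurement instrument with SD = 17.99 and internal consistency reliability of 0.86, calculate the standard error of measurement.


SEM = SD * sqrt(1 - rxx)
SEM = 17.99 * sqrt(1 - 0.86)
SEM = 17.99 * sqrt(0.14) = 17.99 * 0.374166
SEM = 6.7312

6.7312


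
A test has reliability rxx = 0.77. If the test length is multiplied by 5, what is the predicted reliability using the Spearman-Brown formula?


r_new = (n * rxx) / (1 + (n-1) * rxx)
r_new = (5 * 0.77) / (1 + 4 * 0.77)
r_new = 3.85 / 4.08
r_new = 0.9436

0.9436


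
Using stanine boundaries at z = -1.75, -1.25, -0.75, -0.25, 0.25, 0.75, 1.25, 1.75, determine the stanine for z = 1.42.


Stanine boundaries: [-1.75, -1.25, -0.75, -0.25, 0.25, 0.75, 1.25, 1.75]
z = 1.42
Check each boundary:
  z >= -1.75 -> could be stanine 2
  z >= -1.25 -> could be stanine 3
  z >= -0.75 -> could be stanine 4
  z >= -0.25 -> could be stanine 5
  z >= 0.25 -> could be stanine 6
  z >= 0.75 -> could be stanine 7
  z >= 1.25 -> could be stanine 8
  z < 1.75
Highest qualifying boundary gives stanine = 8

8


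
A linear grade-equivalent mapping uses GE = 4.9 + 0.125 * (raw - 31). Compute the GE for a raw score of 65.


raw - median = 65 - 31 = 34
slope * diff = 0.125 * 34 = 4.25
GE = 4.9 + 4.25
GE = 9.15

9.15


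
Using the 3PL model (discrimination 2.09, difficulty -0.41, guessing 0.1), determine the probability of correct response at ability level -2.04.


logit = 2.09*(-2.04 - -0.41) = -3.4067
P* = 1/(1 + exp(--3.4067)) = 0.0321
P = 0.1 + (1 - 0.1) * 0.0321
P = 0.1289

0.1289


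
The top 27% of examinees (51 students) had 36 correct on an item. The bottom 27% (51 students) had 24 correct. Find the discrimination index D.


p_upper = 36/51 = 0.7059
p_lower = 24/51 = 0.4706
D = 0.7059 - 0.4706 = 0.2353

0.2353


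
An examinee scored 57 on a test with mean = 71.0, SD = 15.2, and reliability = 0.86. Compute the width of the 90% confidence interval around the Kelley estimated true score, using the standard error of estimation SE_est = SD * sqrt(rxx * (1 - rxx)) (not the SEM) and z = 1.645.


True score estimate = 0.86*57 + 0.14*71.0 = 58.96
SE_est = SD * sqrt(rxx * (1 - rxx)) = 15.2 * sqrt(0.86 * 0.14) = 15.2 * sqrt(0.1204) = 5.274203
CI = T_est +/- z * SE_est, so width = 2 * z * SE_est = 2 * 1.645 * 5.274203
Width = 17.3521

17.3521


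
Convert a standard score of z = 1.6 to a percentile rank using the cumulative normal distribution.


CDF(z) = 0.5 * (1 + erf(z/sqrt(2)))
erf(1.1314) = 0.8904
CDF = 0.9452
Percentile rank = 0.9452 * 100 = 94.52

94.52


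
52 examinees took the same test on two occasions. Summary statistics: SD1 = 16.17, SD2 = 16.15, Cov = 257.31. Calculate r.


r = cov(X,Y) / (SD_X * SD_Y)
r = 257.31 / (16.17 * 16.15)
r = 257.31 / 261.1455
r = 0.9853

0.9853


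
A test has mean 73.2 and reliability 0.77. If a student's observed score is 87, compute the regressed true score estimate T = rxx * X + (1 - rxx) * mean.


T_est = rxx * X + (1 - rxx) * mean
T_est = 0.77 * 87 + 0.23 * 73.2
T_est = 66.99 + 16.836
T_est = 83.826

83.826


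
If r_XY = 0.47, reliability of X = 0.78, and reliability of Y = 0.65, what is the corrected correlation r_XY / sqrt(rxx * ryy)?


r_corrected = rxy / sqrt(rxx * ryy)
= 0.47 / sqrt(0.78 * 0.65)
= 0.47 / sqrt(0.507)
= 0.47 / 0.712039
r_corrected = 0.6601

0.6601


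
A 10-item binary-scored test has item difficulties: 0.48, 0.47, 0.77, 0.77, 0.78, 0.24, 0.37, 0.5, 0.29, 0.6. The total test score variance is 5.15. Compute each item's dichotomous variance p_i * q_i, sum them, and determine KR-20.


For each item, compute p_i * q_i:
  Item 1: 0.48 * 0.52 = 0.2496
  Item 2: 0.47 * 0.53 = 0.2491
  Item 3: 0.77 * 0.23 = 0.1771
  Item 4: 0.77 * 0.23 = 0.1771
  Item 5: 0.78 * 0.22 = 0.1716
  Item 6: 0.24 * 0.76 = 0.1824
  Item 7: 0.37 * 0.63 = 0.2331
  Item 8: 0.5 * 0.5 = 0.25
  Item 9: 0.29 * 0.71 = 0.2059
  Item 10: 0.6 * 0.4 = 0.24
Sum(p_i * q_i) = 0.2496 + 0.2491 + 0.1771 + 0.1771 + 0.1716 + 0.1824 + 0.2331 + 0.25 + 0.2059 + 0.24 = 2.1359
KR-20 = (k/(k-1)) * (1 - Sum(p_i*q_i) / Var_total)
= (10/9) * (1 - 2.1359/5.15)
= 1.1111 * 0.5853
KR-20 = 0.6503

0.6503


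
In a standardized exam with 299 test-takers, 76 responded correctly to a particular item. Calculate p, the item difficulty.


Item difficulty p = number correct / total examinees
p = 76 / 299
p = 0.2542

0.2542


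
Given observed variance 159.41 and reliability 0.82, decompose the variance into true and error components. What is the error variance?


var_true = rxx * var_obs = 0.82 * 159.41 = 130.7162
var_error = var_obs - var_true
var_error = 159.41 - 130.7162
var_error = 28.6938

28.6938


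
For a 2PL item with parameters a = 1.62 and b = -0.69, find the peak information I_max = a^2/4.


For 2PL, max info at theta = b = -0.69
I_max = a^2 / 4 = 1.62^2 / 4
= 2.6244 / 4
I_max = 0.6561

0.6561


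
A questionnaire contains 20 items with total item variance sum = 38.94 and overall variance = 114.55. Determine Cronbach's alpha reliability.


alpha = (k/(k-1)) * (1 - sum(si^2)/s_total^2)
= (20/19) * (1 - 38.94/114.55)
alpha = 0.6948

0.6948


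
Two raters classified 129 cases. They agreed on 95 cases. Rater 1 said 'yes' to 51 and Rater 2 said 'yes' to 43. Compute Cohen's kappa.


P_o = 95/129 = 0.736434
P_e = (51*43 + 78*86) / 16641 = 0.534884
kappa = (P_o - P_e) / (1 - P_e)
kappa = (0.736434 - 0.534884) / (1 - 0.534884)
kappa = 0.4333

0.4333


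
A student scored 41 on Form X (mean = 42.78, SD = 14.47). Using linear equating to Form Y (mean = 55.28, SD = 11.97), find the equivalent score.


slope = SD_Y / SD_X = 11.97 / 14.47 ~ 0.8272
intercept = mean_Y - slope * mean_X = 55.28 - (11.97 / 14.47) * 42.78 ~ 19.8912
Y = slope * X + intercept. To avoid rounding drift from the rounded slope/intercept, evaluate the equivalent form Y = mean_Y + SD_Y * (X - mean_X) / SD_X at full precision:
Y = 55.28 + 11.97 * (41 - 42.78) / 14.47
Y = 55.28 - 11.97 * 1.78 / 14.47
Y = 55.28 - 21.3066 / 14.47
Y = 55.28 - 1.4725
Y = 53.8075

53.8075


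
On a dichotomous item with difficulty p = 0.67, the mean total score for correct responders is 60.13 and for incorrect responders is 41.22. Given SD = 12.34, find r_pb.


q = 1 - p = 0.33
rpb = ((M1 - M0) / SD) * sqrt(p * q)
rpb = ((60.13 - 41.22) / 12.34) * sqrt(0.67 * 0.33)
rpb = 0.7206

0.7206


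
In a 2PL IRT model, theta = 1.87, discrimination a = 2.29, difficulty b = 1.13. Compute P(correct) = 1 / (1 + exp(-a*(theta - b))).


a*(theta - b) = 2.29 * (1.87 - 1.13) = 1.6946
exp(-1.6946) = 0.1837
P = 1 / (1 + 0.1837)
P = 0.8448

0.8448


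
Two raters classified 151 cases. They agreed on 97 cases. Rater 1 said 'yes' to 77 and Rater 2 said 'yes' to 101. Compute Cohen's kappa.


P_o = 97/151 = 0.642384
P_e = (77*101 + 74*50) / 22801 = 0.503355
kappa = (P_o - P_e) / (1 - P_e)
kappa = (0.642384 - 0.503355) / (1 - 0.503355)
kappa = 0.2799

0.2799


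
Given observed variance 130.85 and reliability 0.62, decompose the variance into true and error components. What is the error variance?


var_true = rxx * var_obs = 0.62 * 130.85 = 81.127
var_error = var_obs - var_true
var_error = 130.85 - 81.127
var_error = 49.723

49.723


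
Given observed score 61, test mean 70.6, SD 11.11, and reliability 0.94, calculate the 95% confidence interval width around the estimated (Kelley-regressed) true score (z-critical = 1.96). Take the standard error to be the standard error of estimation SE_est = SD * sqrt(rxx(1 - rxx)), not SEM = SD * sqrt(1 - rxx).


True score estimate = 0.94*61 + 0.06*70.6 = 61.576
SE_est = SD * sqrt(rxx * (1 - rxx)) = 11.11 * sqrt(0.94 * 0.06) = 11.11 * sqrt(0.0564) = 2.638479
CI = T_est +/- z * SE_est, so width = 2 * z * SE_est = 2 * 1.96 * 2.638479
Width = 10.3428

10.3428


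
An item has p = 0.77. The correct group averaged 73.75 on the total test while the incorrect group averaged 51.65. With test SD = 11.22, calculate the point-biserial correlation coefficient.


q = 1 - p = 0.23
rpb = ((M1 - M0) / SD) * sqrt(p * q)
rpb = ((73.75 - 51.65) / 11.22) * sqrt(0.77 * 0.23)
rpb = 0.8289

0.8289


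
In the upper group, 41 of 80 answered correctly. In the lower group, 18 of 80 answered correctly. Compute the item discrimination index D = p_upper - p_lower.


p_upper = 41/80 = 0.5125
p_lower = 18/80 = 0.225
D = 0.5125 - 0.225 = 0.2875

0.2875


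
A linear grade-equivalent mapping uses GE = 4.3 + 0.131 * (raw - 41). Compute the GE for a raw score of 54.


raw - median = 54 - 41 = 13
slope * diff = 0.131 * 13 = 1.703
GE = 4.3 + 1.703
GE = 6.003

6.003


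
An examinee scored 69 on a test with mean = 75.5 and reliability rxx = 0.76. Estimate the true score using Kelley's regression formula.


T_est = rxx * X + (1 - rxx) * mean
T_est = 0.76 * 69 + 0.24 * 75.5
T_est = 52.44 + 18.12
T_est = 70.56

70.56


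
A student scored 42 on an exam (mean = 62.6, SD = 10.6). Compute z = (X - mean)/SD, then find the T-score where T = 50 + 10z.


z = (X - mean) / SD = (42 - 62.6) / 10.6
z = -20.6 / 10.6
z = -1.9434
T-score = T = 50 + 10z
Carry z at full precision (z = -20.6 / 10.6) into the conversion:
T-score = 50 + 10 * (-20.6 / 10.6) = 50 + -206 / 10.6
T-score = 50 + -19.434
T-score = 30.566

30.566


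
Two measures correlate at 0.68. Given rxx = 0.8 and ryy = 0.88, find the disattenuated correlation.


r_corrected = rxy / sqrt(rxx * ryy)
= 0.68 / sqrt(0.8 * 0.88)
= 0.68 / sqrt(0.704)
= 0.68 / 0.839047
r_corrected = 0.8104

0.8104


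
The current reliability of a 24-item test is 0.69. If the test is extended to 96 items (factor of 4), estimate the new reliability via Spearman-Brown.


r_new = (n * rxx) / (1 + (n-1) * rxx)
r_new = (4 * 0.69) / (1 + 3 * 0.69)
r_new = 2.76 / 3.07
r_new = 0.899

0.899


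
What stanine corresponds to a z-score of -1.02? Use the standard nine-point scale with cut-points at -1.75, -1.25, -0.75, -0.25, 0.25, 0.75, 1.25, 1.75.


Stanine boundaries: [-1.75, -1.25, -0.75, -0.25, 0.25, 0.75, 1.25, 1.75]
z = -1.02
Check each boundary:
  z >= -1.75 -> could be stanine 2
  z >= -1.25 -> could be stanine 3
  z < -0.75
  z < -0.25
  z < 0.25
  z < 0.75
  z < 1.25
  z < 1.75
Highest qualifying boundary gives stanine = 3

3


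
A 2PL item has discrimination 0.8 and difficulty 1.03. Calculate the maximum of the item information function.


For 2PL, max info at theta = b = 1.03
I_max = a^2 / 4 = 0.8^2 / 4
= 0.64 / 4
I_max = 0.16

0.16


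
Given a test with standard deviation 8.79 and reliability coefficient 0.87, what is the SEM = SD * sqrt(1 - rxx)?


SEM = SD * sqrt(1 - rxx)
SEM = 8.79 * sqrt(1 - 0.87)
SEM = 8.79 * sqrt(0.13) = 8.79 * 0.360555
SEM = 3.1693

3.1693


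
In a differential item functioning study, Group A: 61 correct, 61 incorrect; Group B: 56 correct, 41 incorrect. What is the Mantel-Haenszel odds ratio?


Odds_A = 61/61 = 1.0
Odds_B = 56/41 = 1.3659
OR = Odds_A / Odds_B = 1.0 / 1.3659
Exactly, OR = (61 * 41) / (61 * 56) = 2501 / 3416
OR = 0.7321

0.7321


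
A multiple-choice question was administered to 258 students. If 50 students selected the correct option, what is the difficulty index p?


Item difficulty p = number correct / total examinees
p = 50 / 258
p = 0.1938

0.1938


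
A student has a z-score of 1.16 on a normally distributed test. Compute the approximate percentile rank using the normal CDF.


CDF(z) = 0.5 * (1 + erf(z/sqrt(2)))
erf(0.8202) = 0.754
CDF = 0.877
Percentile rank = 0.877 * 100 = 87.7

87.7


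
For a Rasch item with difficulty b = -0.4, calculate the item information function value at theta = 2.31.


P = 1/(1+exp(-(2.31--0.4))) = 0.9376
I = P*(1-P) = 0.9376 * 0.0624
I = 0.0585

0.0585


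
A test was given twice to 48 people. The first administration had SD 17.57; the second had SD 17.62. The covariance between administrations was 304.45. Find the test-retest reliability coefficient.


r = cov(X,Y) / (SD_X * SD_Y)
r = 304.45 / (17.57 * 17.62)
r = 304.45 / 309.5834
r = 0.9834

0.9834


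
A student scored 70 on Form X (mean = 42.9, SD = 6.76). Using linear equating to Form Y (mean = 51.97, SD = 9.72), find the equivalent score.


slope = SD_Y / SD_X = 9.72 / 6.76 ~ 1.4379
intercept = mean_Y - slope * mean_X = 51.97 - (9.72 / 6.76) * 42.9 ~ -9.7146
Y = slope * X + intercept. To avoid rounding drift from the rounded slope/intercept, evaluate the equivalent form Y = mean_Y + SD_Y * (X - mean_X) / SD_X at full precision:
Y = 51.97 + 9.72 * (70 - 42.9) / 6.76
Y = 51.97 + 9.72 * 27.1 / 6.76
Y = 51.97 + 263.412 / 6.76
Y = 51.97 + 38.9663
Y = 90.9363

90.9363


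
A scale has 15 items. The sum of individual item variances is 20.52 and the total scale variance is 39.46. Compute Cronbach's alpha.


alpha = (k/(k-1)) * (1 - sum(si^2)/s_total^2)
= (15/14) * (1 - 20.52/39.46)
alpha = 0.5143

0.5143


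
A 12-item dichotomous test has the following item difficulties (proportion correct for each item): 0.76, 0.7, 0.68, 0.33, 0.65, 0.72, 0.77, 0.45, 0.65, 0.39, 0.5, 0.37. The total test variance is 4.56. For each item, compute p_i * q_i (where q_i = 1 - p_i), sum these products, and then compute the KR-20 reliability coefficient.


For each item, compute p_i * q_i:
  Item 1: 0.76 * 0.24 = 0.1824
  Item 2: 0.7 * 0.3 = 0.21
  Item 3: 0.68 * 0.32 = 0.2176
  Item 4: 0.33 * 0.67 = 0.2211
  Item 5: 0.65 * 0.35 = 0.2275
  Item 6: 0.72 * 0.28 = 0.2016
  Item 7: 0.77 * 0.23 = 0.1771
  Item 8: 0.45 * 0.55 = 0.2475
  Item 9: 0.65 * 0.35 = 0.2275
  Item 10: 0.39 * 0.61 = 0.2379
  Item 11: 0.5 * 0.5 = 0.25
  Item 12: 0.37 * 0.63 = 0.2331
Sum(p_i * q_i) = 0.1824 + 0.21 + 0.2176 + 0.2211 + 0.2275 + 0.2016 + 0.1771 + 0.2475 + 0.2275 + 0.2379 + 0.25 + 0.2331 = 2.6333
KR-20 = (k/(k-1)) * (1 - Sum(p_i*q_i) / Var_total)
= (12/11) * (1 - 2.6333/4.56)
= 1.0909 * 0.4225
KR-20 = 0.4609

0.4609
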